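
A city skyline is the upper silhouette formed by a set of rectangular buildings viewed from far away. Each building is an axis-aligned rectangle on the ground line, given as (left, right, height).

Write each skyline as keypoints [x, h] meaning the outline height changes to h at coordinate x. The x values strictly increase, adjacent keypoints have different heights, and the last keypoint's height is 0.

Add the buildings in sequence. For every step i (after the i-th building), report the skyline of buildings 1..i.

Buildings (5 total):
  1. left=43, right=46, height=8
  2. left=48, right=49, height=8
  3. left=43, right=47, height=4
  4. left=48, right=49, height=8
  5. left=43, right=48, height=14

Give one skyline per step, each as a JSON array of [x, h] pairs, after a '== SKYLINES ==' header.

== SKYLINES ==
[[43,8],[46,0]]
[[43,8],[46,0],[48,8],[49,0]]
[[43,8],[46,4],[47,0],[48,8],[49,0]]
[[43,8],[46,4],[47,0],[48,8],[49,0]]
[[43,14],[48,8],[49,0]]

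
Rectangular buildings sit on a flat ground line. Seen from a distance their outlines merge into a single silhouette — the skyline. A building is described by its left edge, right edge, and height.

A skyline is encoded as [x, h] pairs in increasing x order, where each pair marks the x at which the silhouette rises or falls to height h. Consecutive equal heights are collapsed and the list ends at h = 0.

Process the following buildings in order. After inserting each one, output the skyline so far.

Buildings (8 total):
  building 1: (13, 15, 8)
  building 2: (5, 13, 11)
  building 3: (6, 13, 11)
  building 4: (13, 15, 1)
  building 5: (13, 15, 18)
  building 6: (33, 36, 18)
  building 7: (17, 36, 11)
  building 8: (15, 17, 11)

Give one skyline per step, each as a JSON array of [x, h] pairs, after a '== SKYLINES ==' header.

== SKYLINES ==
[[13,8],[15,0]]
[[5,11],[13,8],[15,0]]
[[5,11],[13,8],[15,0]]
[[5,11],[13,8],[15,0]]
[[5,11],[13,18],[15,0]]
[[5,11],[13,18],[15,0],[33,18],[36,0]]
[[5,11],[13,18],[15,0],[17,11],[33,18],[36,0]]
[[5,11],[13,18],[15,11],[33,18],[36,0]]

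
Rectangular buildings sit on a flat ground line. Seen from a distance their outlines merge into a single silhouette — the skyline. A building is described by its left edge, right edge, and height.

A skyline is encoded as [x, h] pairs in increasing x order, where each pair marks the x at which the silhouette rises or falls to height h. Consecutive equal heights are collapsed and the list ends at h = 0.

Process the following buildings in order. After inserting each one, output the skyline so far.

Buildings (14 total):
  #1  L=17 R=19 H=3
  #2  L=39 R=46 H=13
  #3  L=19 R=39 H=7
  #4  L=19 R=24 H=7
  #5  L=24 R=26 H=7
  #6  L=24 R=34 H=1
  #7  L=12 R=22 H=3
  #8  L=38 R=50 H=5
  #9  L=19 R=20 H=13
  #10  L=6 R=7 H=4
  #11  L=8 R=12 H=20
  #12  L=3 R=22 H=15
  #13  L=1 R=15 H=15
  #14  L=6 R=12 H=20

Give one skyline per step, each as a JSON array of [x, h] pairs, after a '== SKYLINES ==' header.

== SKYLINES ==
[[17,3],[19,0]]
[[17,3],[19,0],[39,13],[46,0]]
[[17,3],[19,7],[39,13],[46,0]]
[[17,3],[19,7],[39,13],[46,0]]
[[17,3],[19,7],[39,13],[46,0]]
[[17,3],[19,7],[39,13],[46,0]]
[[12,3],[19,7],[39,13],[46,0]]
[[12,3],[19,7],[39,13],[46,5],[50,0]]
[[12,3],[19,13],[20,7],[39,13],[46,5],[50,0]]
[[6,4],[7,0],[12,3],[19,13],[20,7],[39,13],[46,5],[50,0]]
[[6,4],[7,0],[8,20],[12,3],[19,13],[20,7],[39,13],[46,5],[50,0]]
[[3,15],[8,20],[12,15],[22,7],[39,13],[46,5],[50,0]]
[[1,15],[8,20],[12,15],[22,7],[39,13],[46,5],[50,0]]
[[1,15],[6,20],[12,15],[22,7],[39,13],[46,5],[50,0]]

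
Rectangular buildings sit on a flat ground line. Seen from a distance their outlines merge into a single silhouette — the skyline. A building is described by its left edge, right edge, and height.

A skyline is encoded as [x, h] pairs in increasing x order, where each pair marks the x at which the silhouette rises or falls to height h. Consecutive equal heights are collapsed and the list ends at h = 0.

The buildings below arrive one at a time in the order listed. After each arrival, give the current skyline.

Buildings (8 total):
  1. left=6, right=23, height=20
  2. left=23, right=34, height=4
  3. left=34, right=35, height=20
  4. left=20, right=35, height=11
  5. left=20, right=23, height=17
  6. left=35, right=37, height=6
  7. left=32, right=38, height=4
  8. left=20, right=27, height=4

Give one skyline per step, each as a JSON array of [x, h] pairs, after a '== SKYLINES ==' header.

== SKYLINES ==
[[6,20],[23,0]]
[[6,20],[23,4],[34,0]]
[[6,20],[23,4],[34,20],[35,0]]
[[6,20],[23,11],[34,20],[35,0]]
[[6,20],[23,11],[34,20],[35,0]]
[[6,20],[23,11],[34,20],[35,6],[37,0]]
[[6,20],[23,11],[34,20],[35,6],[37,4],[38,0]]
[[6,20],[23,11],[34,20],[35,6],[37,4],[38,0]]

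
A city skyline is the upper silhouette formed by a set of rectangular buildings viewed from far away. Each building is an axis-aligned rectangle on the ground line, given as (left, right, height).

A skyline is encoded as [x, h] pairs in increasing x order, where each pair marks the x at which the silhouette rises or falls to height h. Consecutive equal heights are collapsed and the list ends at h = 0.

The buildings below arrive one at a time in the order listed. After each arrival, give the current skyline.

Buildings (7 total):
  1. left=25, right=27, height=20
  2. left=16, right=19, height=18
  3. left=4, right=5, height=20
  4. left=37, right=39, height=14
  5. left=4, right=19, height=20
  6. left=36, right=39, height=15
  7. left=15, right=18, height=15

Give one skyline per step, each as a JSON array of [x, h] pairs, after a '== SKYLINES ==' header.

== SKYLINES ==
[[25,20],[27,0]]
[[16,18],[19,0],[25,20],[27,0]]
[[4,20],[5,0],[16,18],[19,0],[25,20],[27,0]]
[[4,20],[5,0],[16,18],[19,0],[25,20],[27,0],[37,14],[39,0]]
[[4,20],[19,0],[25,20],[27,0],[37,14],[39,0]]
[[4,20],[19,0],[25,20],[27,0],[36,15],[39,0]]
[[4,20],[19,0],[25,20],[27,0],[36,15],[39,0]]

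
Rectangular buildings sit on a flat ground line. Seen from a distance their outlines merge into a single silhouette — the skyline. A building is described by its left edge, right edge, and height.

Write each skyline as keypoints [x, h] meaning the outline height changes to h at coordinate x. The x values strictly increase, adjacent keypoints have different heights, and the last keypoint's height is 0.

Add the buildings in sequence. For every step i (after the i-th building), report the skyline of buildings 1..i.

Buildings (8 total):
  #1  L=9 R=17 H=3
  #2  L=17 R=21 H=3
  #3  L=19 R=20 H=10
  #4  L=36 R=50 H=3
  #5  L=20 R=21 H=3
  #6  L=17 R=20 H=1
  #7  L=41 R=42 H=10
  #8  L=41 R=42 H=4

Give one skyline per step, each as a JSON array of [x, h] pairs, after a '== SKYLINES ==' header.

== SKYLINES ==
[[9,3],[17,0]]
[[9,3],[21,0]]
[[9,3],[19,10],[20,3],[21,0]]
[[9,3],[19,10],[20,3],[21,0],[36,3],[50,0]]
[[9,3],[19,10],[20,3],[21,0],[36,3],[50,0]]
[[9,3],[19,10],[20,3],[21,0],[36,3],[50,0]]
[[9,3],[19,10],[20,3],[21,0],[36,3],[41,10],[42,3],[50,0]]
[[9,3],[19,10],[20,3],[21,0],[36,3],[41,10],[42,3],[50,0]]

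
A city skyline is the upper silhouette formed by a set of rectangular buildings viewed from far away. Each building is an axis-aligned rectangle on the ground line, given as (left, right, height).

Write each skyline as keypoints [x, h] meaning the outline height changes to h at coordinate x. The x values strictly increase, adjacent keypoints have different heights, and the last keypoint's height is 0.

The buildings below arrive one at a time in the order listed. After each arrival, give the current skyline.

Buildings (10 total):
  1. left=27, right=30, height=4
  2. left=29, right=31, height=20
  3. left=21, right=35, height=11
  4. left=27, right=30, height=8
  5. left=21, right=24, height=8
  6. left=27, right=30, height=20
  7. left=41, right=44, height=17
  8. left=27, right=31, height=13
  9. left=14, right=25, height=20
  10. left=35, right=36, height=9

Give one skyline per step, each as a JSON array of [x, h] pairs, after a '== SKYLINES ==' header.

== SKYLINES ==
[[27,4],[30,0]]
[[27,4],[29,20],[31,0]]
[[21,11],[29,20],[31,11],[35,0]]
[[21,11],[29,20],[31,11],[35,0]]
[[21,11],[29,20],[31,11],[35,0]]
[[21,11],[27,20],[31,11],[35,0]]
[[21,11],[27,20],[31,11],[35,0],[41,17],[44,0]]
[[21,11],[27,20],[31,11],[35,0],[41,17],[44,0]]
[[14,20],[25,11],[27,20],[31,11],[35,0],[41,17],[44,0]]
[[14,20],[25,11],[27,20],[31,11],[35,9],[36,0],[41,17],[44,0]]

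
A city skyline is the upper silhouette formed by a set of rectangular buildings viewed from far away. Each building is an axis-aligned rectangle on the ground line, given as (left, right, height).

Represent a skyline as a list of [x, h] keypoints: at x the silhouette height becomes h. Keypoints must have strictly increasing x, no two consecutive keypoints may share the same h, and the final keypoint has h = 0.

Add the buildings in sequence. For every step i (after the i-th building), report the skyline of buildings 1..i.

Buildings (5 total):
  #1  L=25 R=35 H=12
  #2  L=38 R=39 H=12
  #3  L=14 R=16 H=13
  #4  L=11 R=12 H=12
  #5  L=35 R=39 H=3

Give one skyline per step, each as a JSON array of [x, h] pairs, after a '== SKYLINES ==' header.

== SKYLINES ==
[[25,12],[35,0]]
[[25,12],[35,0],[38,12],[39,0]]
[[14,13],[16,0],[25,12],[35,0],[38,12],[39,0]]
[[11,12],[12,0],[14,13],[16,0],[25,12],[35,0],[38,12],[39,0]]
[[11,12],[12,0],[14,13],[16,0],[25,12],[35,3],[38,12],[39,0]]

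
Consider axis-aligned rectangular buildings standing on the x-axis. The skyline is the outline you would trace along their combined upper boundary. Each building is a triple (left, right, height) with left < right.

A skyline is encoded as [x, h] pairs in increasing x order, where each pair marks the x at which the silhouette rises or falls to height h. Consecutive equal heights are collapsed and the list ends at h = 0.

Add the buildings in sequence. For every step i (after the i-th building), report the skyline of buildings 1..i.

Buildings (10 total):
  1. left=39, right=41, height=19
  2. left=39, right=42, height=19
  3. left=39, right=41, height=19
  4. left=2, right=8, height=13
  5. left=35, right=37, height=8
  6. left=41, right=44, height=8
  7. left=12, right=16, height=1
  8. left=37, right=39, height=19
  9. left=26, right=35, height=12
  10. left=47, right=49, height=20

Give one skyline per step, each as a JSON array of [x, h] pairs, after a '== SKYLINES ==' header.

== SKYLINES ==
[[39,19],[41,0]]
[[39,19],[42,0]]
[[39,19],[42,0]]
[[2,13],[8,0],[39,19],[42,0]]
[[2,13],[8,0],[35,8],[37,0],[39,19],[42,0]]
[[2,13],[8,0],[35,8],[37,0],[39,19],[42,8],[44,0]]
[[2,13],[8,0],[12,1],[16,0],[35,8],[37,0],[39,19],[42,8],[44,0]]
[[2,13],[8,0],[12,1],[16,0],[35,8],[37,19],[42,8],[44,0]]
[[2,13],[8,0],[12,1],[16,0],[26,12],[35,8],[37,19],[42,8],[44,0]]
[[2,13],[8,0],[12,1],[16,0],[26,12],[35,8],[37,19],[42,8],[44,0],[47,20],[49,0]]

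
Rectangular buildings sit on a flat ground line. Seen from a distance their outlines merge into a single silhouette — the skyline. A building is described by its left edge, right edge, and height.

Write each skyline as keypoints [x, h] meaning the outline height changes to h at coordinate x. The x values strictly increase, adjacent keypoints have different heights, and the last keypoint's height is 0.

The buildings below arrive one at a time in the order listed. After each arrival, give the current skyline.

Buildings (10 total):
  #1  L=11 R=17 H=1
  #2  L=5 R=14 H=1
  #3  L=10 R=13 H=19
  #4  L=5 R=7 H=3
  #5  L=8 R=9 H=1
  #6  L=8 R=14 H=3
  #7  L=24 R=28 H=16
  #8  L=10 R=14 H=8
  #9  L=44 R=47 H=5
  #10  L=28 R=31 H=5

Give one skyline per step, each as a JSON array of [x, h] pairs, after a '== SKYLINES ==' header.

== SKYLINES ==
[[11,1],[17,0]]
[[5,1],[17,0]]
[[5,1],[10,19],[13,1],[17,0]]
[[5,3],[7,1],[10,19],[13,1],[17,0]]
[[5,3],[7,1],[10,19],[13,1],[17,0]]
[[5,3],[7,1],[8,3],[10,19],[13,3],[14,1],[17,0]]
[[5,3],[7,1],[8,3],[10,19],[13,3],[14,1],[17,0],[24,16],[28,0]]
[[5,3],[7,1],[8,3],[10,19],[13,8],[14,1],[17,0],[24,16],[28,0]]
[[5,3],[7,1],[8,3],[10,19],[13,8],[14,1],[17,0],[24,16],[28,0],[44,5],[47,0]]
[[5,3],[7,1],[8,3],[10,19],[13,8],[14,1],[17,0],[24,16],[28,5],[31,0],[44,5],[47,0]]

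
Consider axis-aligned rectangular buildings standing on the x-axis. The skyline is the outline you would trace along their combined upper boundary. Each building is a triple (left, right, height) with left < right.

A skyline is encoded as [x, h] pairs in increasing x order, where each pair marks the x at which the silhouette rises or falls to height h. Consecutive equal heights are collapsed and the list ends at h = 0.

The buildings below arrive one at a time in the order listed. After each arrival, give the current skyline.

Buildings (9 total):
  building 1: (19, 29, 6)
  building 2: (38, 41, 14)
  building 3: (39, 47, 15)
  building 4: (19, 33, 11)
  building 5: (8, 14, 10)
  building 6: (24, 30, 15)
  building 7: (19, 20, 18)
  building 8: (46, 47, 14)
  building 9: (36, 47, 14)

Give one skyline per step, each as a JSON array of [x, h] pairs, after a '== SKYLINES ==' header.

== SKYLINES ==
[[19,6],[29,0]]
[[19,6],[29,0],[38,14],[41,0]]
[[19,6],[29,0],[38,14],[39,15],[47,0]]
[[19,11],[33,0],[38,14],[39,15],[47,0]]
[[8,10],[14,0],[19,11],[33,0],[38,14],[39,15],[47,0]]
[[8,10],[14,0],[19,11],[24,15],[30,11],[33,0],[38,14],[39,15],[47,0]]
[[8,10],[14,0],[19,18],[20,11],[24,15],[30,11],[33,0],[38,14],[39,15],[47,0]]
[[8,10],[14,0],[19,18],[20,11],[24,15],[30,11],[33,0],[38,14],[39,15],[47,0]]
[[8,10],[14,0],[19,18],[20,11],[24,15],[30,11],[33,0],[36,14],[39,15],[47,0]]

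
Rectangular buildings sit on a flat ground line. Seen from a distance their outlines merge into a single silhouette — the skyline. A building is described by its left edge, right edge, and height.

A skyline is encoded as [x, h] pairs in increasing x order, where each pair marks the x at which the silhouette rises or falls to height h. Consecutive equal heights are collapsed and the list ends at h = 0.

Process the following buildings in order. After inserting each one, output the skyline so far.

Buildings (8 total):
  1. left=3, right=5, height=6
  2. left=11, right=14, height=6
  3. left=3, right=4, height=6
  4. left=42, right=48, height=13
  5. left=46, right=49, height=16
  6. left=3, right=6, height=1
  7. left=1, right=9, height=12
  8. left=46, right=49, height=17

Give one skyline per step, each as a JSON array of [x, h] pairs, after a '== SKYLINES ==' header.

== SKYLINES ==
[[3,6],[5,0]]
[[3,6],[5,0],[11,6],[14,0]]
[[3,6],[5,0],[11,6],[14,0]]
[[3,6],[5,0],[11,6],[14,0],[42,13],[48,0]]
[[3,6],[5,0],[11,6],[14,0],[42,13],[46,16],[49,0]]
[[3,6],[5,1],[6,0],[11,6],[14,0],[42,13],[46,16],[49,0]]
[[1,12],[9,0],[11,6],[14,0],[42,13],[46,16],[49,0]]
[[1,12],[9,0],[11,6],[14,0],[42,13],[46,17],[49,0]]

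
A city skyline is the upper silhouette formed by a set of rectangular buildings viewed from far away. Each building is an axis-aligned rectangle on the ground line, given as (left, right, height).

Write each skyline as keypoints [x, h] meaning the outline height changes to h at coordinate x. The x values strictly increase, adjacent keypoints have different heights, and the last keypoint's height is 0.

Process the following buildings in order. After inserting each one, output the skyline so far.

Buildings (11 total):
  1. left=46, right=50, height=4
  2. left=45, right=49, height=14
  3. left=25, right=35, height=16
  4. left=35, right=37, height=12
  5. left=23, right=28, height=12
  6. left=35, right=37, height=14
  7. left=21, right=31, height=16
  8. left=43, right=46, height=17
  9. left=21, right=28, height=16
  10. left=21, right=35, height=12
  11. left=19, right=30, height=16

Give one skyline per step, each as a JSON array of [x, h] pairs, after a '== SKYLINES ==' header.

== SKYLINES ==
[[46,4],[50,0]]
[[45,14],[49,4],[50,0]]
[[25,16],[35,0],[45,14],[49,4],[50,0]]
[[25,16],[35,12],[37,0],[45,14],[49,4],[50,0]]
[[23,12],[25,16],[35,12],[37,0],[45,14],[49,4],[50,0]]
[[23,12],[25,16],[35,14],[37,0],[45,14],[49,4],[50,0]]
[[21,16],[35,14],[37,0],[45,14],[49,4],[50,0]]
[[21,16],[35,14],[37,0],[43,17],[46,14],[49,4],[50,0]]
[[21,16],[35,14],[37,0],[43,17],[46,14],[49,4],[50,0]]
[[21,16],[35,14],[37,0],[43,17],[46,14],[49,4],[50,0]]
[[19,16],[35,14],[37,0],[43,17],[46,14],[49,4],[50,0]]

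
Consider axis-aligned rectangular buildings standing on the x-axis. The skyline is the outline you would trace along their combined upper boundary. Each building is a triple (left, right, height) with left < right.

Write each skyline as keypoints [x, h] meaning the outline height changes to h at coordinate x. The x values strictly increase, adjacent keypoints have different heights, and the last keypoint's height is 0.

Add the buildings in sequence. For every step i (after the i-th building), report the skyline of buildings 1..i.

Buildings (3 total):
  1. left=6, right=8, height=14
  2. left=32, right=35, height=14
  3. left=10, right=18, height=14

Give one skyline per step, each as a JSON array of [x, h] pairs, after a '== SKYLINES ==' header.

== SKYLINES ==
[[6,14],[8,0]]
[[6,14],[8,0],[32,14],[35,0]]
[[6,14],[8,0],[10,14],[18,0],[32,14],[35,0]]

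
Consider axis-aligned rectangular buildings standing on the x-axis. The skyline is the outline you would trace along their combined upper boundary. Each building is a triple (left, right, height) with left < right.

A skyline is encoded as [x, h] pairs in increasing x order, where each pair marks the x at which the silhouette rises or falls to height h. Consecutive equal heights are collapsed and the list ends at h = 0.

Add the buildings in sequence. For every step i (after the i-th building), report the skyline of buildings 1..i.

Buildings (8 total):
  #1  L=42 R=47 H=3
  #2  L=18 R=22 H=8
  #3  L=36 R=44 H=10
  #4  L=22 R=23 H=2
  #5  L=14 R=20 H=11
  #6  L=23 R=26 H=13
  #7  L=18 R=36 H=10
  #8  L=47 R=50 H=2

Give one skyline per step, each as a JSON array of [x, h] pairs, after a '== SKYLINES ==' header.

== SKYLINES ==
[[42,3],[47,0]]
[[18,8],[22,0],[42,3],[47,0]]
[[18,8],[22,0],[36,10],[44,3],[47,0]]
[[18,8],[22,2],[23,0],[36,10],[44,3],[47,0]]
[[14,11],[20,8],[22,2],[23,0],[36,10],[44,3],[47,0]]
[[14,11],[20,8],[22,2],[23,13],[26,0],[36,10],[44,3],[47,0]]
[[14,11],[20,10],[23,13],[26,10],[44,3],[47,0]]
[[14,11],[20,10],[23,13],[26,10],[44,3],[47,2],[50,0]]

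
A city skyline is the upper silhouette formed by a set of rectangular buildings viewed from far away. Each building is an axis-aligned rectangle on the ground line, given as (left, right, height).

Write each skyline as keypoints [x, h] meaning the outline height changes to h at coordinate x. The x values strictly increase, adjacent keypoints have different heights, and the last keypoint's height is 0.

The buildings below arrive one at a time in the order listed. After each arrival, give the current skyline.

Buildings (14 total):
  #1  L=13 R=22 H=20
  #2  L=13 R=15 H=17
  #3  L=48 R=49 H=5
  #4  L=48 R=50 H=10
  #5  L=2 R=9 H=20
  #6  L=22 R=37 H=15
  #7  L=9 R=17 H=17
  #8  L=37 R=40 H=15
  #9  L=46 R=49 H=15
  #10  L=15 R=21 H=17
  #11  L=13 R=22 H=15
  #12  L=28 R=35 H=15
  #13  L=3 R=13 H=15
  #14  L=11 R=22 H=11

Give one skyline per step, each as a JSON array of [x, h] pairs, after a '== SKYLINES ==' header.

== SKYLINES ==
[[13,20],[22,0]]
[[13,20],[22,0]]
[[13,20],[22,0],[48,5],[49,0]]
[[13,20],[22,0],[48,10],[50,0]]
[[2,20],[9,0],[13,20],[22,0],[48,10],[50,0]]
[[2,20],[9,0],[13,20],[22,15],[37,0],[48,10],[50,0]]
[[2,20],[9,17],[13,20],[22,15],[37,0],[48,10],[50,0]]
[[2,20],[9,17],[13,20],[22,15],[40,0],[48,10],[50,0]]
[[2,20],[9,17],[13,20],[22,15],[40,0],[46,15],[49,10],[50,0]]
[[2,20],[9,17],[13,20],[22,15],[40,0],[46,15],[49,10],[50,0]]
[[2,20],[9,17],[13,20],[22,15],[40,0],[46,15],[49,10],[50,0]]
[[2,20],[9,17],[13,20],[22,15],[40,0],[46,15],[49,10],[50,0]]
[[2,20],[9,17],[13,20],[22,15],[40,0],[46,15],[49,10],[50,0]]
[[2,20],[9,17],[13,20],[22,15],[40,0],[46,15],[49,10],[50,0]]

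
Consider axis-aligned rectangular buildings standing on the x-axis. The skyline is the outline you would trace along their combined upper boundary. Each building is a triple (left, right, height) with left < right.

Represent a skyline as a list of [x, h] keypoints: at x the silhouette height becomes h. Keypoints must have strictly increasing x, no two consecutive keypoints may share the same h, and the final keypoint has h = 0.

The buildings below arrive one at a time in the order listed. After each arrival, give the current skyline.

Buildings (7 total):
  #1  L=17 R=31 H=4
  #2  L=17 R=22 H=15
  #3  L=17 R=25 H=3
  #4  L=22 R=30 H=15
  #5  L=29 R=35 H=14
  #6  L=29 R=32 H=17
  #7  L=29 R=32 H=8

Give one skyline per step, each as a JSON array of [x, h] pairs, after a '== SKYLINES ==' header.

== SKYLINES ==
[[17,4],[31,0]]
[[17,15],[22,4],[31,0]]
[[17,15],[22,4],[31,0]]
[[17,15],[30,4],[31,0]]
[[17,15],[30,14],[35,0]]
[[17,15],[29,17],[32,14],[35,0]]
[[17,15],[29,17],[32,14],[35,0]]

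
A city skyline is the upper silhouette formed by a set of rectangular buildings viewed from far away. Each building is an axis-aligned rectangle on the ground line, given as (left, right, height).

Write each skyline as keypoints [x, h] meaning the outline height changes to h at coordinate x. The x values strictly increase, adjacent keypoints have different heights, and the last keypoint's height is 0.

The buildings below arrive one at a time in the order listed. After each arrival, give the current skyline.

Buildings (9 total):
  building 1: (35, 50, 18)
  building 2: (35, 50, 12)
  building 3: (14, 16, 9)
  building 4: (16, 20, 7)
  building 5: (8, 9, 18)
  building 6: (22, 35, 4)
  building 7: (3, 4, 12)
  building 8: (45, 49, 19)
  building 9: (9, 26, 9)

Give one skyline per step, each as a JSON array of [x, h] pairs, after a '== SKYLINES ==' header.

== SKYLINES ==
[[35,18],[50,0]]
[[35,18],[50,0]]
[[14,9],[16,0],[35,18],[50,0]]
[[14,9],[16,7],[20,0],[35,18],[50,0]]
[[8,18],[9,0],[14,9],[16,7],[20,0],[35,18],[50,0]]
[[8,18],[9,0],[14,9],[16,7],[20,0],[22,4],[35,18],[50,0]]
[[3,12],[4,0],[8,18],[9,0],[14,9],[16,7],[20,0],[22,4],[35,18],[50,0]]
[[3,12],[4,0],[8,18],[9,0],[14,9],[16,7],[20,0],[22,4],[35,18],[45,19],[49,18],[50,0]]
[[3,12],[4,0],[8,18],[9,9],[26,4],[35,18],[45,19],[49,18],[50,0]]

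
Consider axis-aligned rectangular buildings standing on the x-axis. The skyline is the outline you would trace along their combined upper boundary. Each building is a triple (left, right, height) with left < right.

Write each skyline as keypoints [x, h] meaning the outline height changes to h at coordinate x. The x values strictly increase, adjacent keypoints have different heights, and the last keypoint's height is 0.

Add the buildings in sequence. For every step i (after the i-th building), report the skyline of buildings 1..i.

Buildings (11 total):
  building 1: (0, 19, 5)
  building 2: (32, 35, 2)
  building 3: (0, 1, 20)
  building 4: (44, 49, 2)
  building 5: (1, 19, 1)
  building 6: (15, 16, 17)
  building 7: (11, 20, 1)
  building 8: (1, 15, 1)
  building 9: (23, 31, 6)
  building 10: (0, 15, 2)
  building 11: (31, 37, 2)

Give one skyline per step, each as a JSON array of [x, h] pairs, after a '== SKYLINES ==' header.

== SKYLINES ==
[[0,5],[19,0]]
[[0,5],[19,0],[32,2],[35,0]]
[[0,20],[1,5],[19,0],[32,2],[35,0]]
[[0,20],[1,5],[19,0],[32,2],[35,0],[44,2],[49,0]]
[[0,20],[1,5],[19,0],[32,2],[35,0],[44,2],[49,0]]
[[0,20],[1,5],[15,17],[16,5],[19,0],[32,2],[35,0],[44,2],[49,0]]
[[0,20],[1,5],[15,17],[16,5],[19,1],[20,0],[32,2],[35,0],[44,2],[49,0]]
[[0,20],[1,5],[15,17],[16,5],[19,1],[20,0],[32,2],[35,0],[44,2],[49,0]]
[[0,20],[1,5],[15,17],[16,5],[19,1],[20,0],[23,6],[31,0],[32,2],[35,0],[44,2],[49,0]]
[[0,20],[1,5],[15,17],[16,5],[19,1],[20,0],[23,6],[31,0],[32,2],[35,0],[44,2],[49,0]]
[[0,20],[1,5],[15,17],[16,5],[19,1],[20,0],[23,6],[31,2],[37,0],[44,2],[49,0]]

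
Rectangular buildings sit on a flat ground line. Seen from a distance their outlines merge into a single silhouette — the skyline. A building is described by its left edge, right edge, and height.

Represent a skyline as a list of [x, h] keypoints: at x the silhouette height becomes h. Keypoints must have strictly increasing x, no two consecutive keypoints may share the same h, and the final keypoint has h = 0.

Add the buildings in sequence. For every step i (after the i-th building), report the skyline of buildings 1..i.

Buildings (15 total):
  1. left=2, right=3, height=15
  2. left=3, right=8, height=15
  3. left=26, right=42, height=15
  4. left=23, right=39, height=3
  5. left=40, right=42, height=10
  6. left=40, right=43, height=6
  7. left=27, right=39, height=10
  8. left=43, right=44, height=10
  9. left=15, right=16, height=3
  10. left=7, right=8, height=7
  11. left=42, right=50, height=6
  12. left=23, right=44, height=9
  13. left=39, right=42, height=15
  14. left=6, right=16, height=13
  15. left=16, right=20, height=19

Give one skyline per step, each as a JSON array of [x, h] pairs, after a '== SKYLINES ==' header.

== SKYLINES ==
[[2,15],[3,0]]
[[2,15],[8,0]]
[[2,15],[8,0],[26,15],[42,0]]
[[2,15],[8,0],[23,3],[26,15],[42,0]]
[[2,15],[8,0],[23,3],[26,15],[42,0]]
[[2,15],[8,0],[23,3],[26,15],[42,6],[43,0]]
[[2,15],[8,0],[23,3],[26,15],[42,6],[43,0]]
[[2,15],[8,0],[23,3],[26,15],[42,6],[43,10],[44,0]]
[[2,15],[8,0],[15,3],[16,0],[23,3],[26,15],[42,6],[43,10],[44,0]]
[[2,15],[8,0],[15,3],[16,0],[23,3],[26,15],[42,6],[43,10],[44,0]]
[[2,15],[8,0],[15,3],[16,0],[23,3],[26,15],[42,6],[43,10],[44,6],[50,0]]
[[2,15],[8,0],[15,3],[16,0],[23,9],[26,15],[42,9],[43,10],[44,6],[50,0]]
[[2,15],[8,0],[15,3],[16,0],[23,9],[26,15],[42,9],[43,10],[44,6],[50,0]]
[[2,15],[8,13],[16,0],[23,9],[26,15],[42,9],[43,10],[44,6],[50,0]]
[[2,15],[8,13],[16,19],[20,0],[23,9],[26,15],[42,9],[43,10],[44,6],[50,0]]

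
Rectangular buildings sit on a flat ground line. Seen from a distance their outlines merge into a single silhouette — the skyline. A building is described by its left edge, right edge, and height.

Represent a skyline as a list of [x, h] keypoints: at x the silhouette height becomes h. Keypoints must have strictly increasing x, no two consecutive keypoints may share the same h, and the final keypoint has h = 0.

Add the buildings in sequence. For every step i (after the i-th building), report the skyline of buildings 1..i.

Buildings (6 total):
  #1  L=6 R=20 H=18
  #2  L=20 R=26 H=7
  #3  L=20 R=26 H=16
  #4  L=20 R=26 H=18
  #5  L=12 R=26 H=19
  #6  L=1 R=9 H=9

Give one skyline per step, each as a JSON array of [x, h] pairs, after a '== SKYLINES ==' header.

== SKYLINES ==
[[6,18],[20,0]]
[[6,18],[20,7],[26,0]]
[[6,18],[20,16],[26,0]]
[[6,18],[26,0]]
[[6,18],[12,19],[26,0]]
[[1,9],[6,18],[12,19],[26,0]]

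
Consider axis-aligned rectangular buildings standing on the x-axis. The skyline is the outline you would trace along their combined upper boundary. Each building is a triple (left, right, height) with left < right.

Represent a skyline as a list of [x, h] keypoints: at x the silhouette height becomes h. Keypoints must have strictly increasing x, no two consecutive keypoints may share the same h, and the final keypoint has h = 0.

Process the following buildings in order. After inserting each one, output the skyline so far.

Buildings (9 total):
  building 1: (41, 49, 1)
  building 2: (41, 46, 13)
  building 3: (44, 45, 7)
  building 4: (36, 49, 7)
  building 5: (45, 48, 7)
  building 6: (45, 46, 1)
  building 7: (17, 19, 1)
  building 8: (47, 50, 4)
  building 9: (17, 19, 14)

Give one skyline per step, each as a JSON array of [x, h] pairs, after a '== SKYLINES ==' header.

== SKYLINES ==
[[41,1],[49,0]]
[[41,13],[46,1],[49,0]]
[[41,13],[46,1],[49,0]]
[[36,7],[41,13],[46,7],[49,0]]
[[36,7],[41,13],[46,7],[49,0]]
[[36,7],[41,13],[46,7],[49,0]]
[[17,1],[19,0],[36,7],[41,13],[46,7],[49,0]]
[[17,1],[19,0],[36,7],[41,13],[46,7],[49,4],[50,0]]
[[17,14],[19,0],[36,7],[41,13],[46,7],[49,4],[50,0]]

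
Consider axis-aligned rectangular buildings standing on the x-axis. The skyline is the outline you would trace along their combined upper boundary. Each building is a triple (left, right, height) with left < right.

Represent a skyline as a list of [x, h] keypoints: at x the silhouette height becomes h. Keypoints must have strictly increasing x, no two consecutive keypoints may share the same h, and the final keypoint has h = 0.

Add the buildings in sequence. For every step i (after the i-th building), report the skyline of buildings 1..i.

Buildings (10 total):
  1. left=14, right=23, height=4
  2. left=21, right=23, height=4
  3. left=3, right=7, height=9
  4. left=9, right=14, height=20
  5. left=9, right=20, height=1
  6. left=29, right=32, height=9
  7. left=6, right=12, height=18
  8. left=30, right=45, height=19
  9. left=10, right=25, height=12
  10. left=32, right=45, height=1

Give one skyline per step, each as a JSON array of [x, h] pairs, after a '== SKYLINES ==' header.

== SKYLINES ==
[[14,4],[23,0]]
[[14,4],[23,0]]
[[3,9],[7,0],[14,4],[23,0]]
[[3,9],[7,0],[9,20],[14,4],[23,0]]
[[3,9],[7,0],[9,20],[14,4],[23,0]]
[[3,9],[7,0],[9,20],[14,4],[23,0],[29,9],[32,0]]
[[3,9],[6,18],[9,20],[14,4],[23,0],[29,9],[32,0]]
[[3,9],[6,18],[9,20],[14,4],[23,0],[29,9],[30,19],[45,0]]
[[3,9],[6,18],[9,20],[14,12],[25,0],[29,9],[30,19],[45,0]]
[[3,9],[6,18],[9,20],[14,12],[25,0],[29,9],[30,19],[45,0]]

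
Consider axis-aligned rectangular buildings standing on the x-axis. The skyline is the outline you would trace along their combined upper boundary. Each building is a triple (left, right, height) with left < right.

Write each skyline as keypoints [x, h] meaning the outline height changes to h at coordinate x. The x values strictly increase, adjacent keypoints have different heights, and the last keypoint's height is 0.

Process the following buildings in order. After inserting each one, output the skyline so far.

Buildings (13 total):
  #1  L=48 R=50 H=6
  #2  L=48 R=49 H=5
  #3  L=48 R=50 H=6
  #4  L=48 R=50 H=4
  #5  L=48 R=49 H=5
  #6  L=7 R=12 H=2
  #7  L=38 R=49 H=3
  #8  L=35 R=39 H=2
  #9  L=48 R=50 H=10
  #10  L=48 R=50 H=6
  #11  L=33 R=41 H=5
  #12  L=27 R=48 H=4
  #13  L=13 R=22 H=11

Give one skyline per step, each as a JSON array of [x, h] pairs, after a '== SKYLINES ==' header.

== SKYLINES ==
[[48,6],[50,0]]
[[48,6],[50,0]]
[[48,6],[50,0]]
[[48,6],[50,0]]
[[48,6],[50,0]]
[[7,2],[12,0],[48,6],[50,0]]
[[7,2],[12,0],[38,3],[48,6],[50,0]]
[[7,2],[12,0],[35,2],[38,3],[48,6],[50,0]]
[[7,2],[12,0],[35,2],[38,3],[48,10],[50,0]]
[[7,2],[12,0],[35,2],[38,3],[48,10],[50,0]]
[[7,2],[12,0],[33,5],[41,3],[48,10],[50,0]]
[[7,2],[12,0],[27,4],[33,5],[41,4],[48,10],[50,0]]
[[7,2],[12,0],[13,11],[22,0],[27,4],[33,5],[41,4],[48,10],[50,0]]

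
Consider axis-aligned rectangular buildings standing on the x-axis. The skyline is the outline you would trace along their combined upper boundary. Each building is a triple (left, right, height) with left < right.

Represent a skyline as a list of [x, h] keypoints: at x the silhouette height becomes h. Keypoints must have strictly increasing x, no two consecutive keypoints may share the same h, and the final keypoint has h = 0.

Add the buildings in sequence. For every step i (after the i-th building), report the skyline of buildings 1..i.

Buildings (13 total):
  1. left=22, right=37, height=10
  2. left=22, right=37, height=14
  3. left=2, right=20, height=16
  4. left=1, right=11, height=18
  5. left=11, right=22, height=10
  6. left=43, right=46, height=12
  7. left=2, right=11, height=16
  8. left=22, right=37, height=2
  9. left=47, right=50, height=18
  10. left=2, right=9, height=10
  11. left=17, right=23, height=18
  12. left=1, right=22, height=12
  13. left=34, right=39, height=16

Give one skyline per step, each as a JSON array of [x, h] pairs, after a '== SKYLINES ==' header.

== SKYLINES ==
[[22,10],[37,0]]
[[22,14],[37,0]]
[[2,16],[20,0],[22,14],[37,0]]
[[1,18],[11,16],[20,0],[22,14],[37,0]]
[[1,18],[11,16],[20,10],[22,14],[37,0]]
[[1,18],[11,16],[20,10],[22,14],[37,0],[43,12],[46,0]]
[[1,18],[11,16],[20,10],[22,14],[37,0],[43,12],[46,0]]
[[1,18],[11,16],[20,10],[22,14],[37,0],[43,12],[46,0]]
[[1,18],[11,16],[20,10],[22,14],[37,0],[43,12],[46,0],[47,18],[50,0]]
[[1,18],[11,16],[20,10],[22,14],[37,0],[43,12],[46,0],[47,18],[50,0]]
[[1,18],[11,16],[17,18],[23,14],[37,0],[43,12],[46,0],[47,18],[50,0]]
[[1,18],[11,16],[17,18],[23,14],[37,0],[43,12],[46,0],[47,18],[50,0]]
[[1,18],[11,16],[17,18],[23,14],[34,16],[39,0],[43,12],[46,0],[47,18],[50,0]]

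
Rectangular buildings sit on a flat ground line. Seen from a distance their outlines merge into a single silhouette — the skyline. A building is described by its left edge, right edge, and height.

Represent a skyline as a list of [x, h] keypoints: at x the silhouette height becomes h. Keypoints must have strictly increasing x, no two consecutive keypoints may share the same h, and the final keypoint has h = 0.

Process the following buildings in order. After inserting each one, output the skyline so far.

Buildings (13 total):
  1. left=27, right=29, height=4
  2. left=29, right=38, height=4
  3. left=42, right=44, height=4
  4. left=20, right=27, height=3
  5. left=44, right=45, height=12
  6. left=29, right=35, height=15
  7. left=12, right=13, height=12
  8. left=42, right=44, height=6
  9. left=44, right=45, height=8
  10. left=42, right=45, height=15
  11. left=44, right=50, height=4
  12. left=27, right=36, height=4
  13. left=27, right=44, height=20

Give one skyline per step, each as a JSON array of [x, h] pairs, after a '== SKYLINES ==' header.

== SKYLINES ==
[[27,4],[29,0]]
[[27,4],[38,0]]
[[27,4],[38,0],[42,4],[44,0]]
[[20,3],[27,4],[38,0],[42,4],[44,0]]
[[20,3],[27,4],[38,0],[42,4],[44,12],[45,0]]
[[20,3],[27,4],[29,15],[35,4],[38,0],[42,4],[44,12],[45,0]]
[[12,12],[13,0],[20,3],[27,4],[29,15],[35,4],[38,0],[42,4],[44,12],[45,0]]
[[12,12],[13,0],[20,3],[27,4],[29,15],[35,4],[38,0],[42,6],[44,12],[45,0]]
[[12,12],[13,0],[20,3],[27,4],[29,15],[35,4],[38,0],[42,6],[44,12],[45,0]]
[[12,12],[13,0],[20,3],[27,4],[29,15],[35,4],[38,0],[42,15],[45,0]]
[[12,12],[13,0],[20,3],[27,4],[29,15],[35,4],[38,0],[42,15],[45,4],[50,0]]
[[12,12],[13,0],[20,3],[27,4],[29,15],[35,4],[38,0],[42,15],[45,4],[50,0]]
[[12,12],[13,0],[20,3],[27,20],[44,15],[45,4],[50,0]]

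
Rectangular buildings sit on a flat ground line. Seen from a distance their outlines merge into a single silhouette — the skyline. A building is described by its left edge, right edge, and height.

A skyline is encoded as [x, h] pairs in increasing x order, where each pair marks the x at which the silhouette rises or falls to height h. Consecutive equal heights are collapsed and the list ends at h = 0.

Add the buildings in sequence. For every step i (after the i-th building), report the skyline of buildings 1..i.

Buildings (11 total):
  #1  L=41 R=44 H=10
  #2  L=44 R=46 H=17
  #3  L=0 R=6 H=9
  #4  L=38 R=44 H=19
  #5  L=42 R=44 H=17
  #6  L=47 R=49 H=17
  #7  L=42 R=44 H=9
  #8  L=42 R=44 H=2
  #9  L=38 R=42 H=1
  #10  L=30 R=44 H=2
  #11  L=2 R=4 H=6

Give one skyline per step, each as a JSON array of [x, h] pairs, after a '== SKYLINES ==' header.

== SKYLINES ==
[[41,10],[44,0]]
[[41,10],[44,17],[46,0]]
[[0,9],[6,0],[41,10],[44,17],[46,0]]
[[0,9],[6,0],[38,19],[44,17],[46,0]]
[[0,9],[6,0],[38,19],[44,17],[46,0]]
[[0,9],[6,0],[38,19],[44,17],[46,0],[47,17],[49,0]]
[[0,9],[6,0],[38,19],[44,17],[46,0],[47,17],[49,0]]
[[0,9],[6,0],[38,19],[44,17],[46,0],[47,17],[49,0]]
[[0,9],[6,0],[38,19],[44,17],[46,0],[47,17],[49,0]]
[[0,9],[6,0],[30,2],[38,19],[44,17],[46,0],[47,17],[49,0]]
[[0,9],[6,0],[30,2],[38,19],[44,17],[46,0],[47,17],[49,0]]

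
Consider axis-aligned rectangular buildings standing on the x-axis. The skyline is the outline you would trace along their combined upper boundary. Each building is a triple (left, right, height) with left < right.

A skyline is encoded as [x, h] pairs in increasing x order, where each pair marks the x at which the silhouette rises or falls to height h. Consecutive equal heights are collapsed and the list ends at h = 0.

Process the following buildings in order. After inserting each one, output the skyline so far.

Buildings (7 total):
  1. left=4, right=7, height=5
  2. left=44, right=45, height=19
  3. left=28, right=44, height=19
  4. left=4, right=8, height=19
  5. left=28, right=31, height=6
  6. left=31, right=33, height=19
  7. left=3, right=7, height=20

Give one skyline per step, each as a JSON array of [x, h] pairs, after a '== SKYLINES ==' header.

== SKYLINES ==
[[4,5],[7,0]]
[[4,5],[7,0],[44,19],[45,0]]
[[4,5],[7,0],[28,19],[45,0]]
[[4,19],[8,0],[28,19],[45,0]]
[[4,19],[8,0],[28,19],[45,0]]
[[4,19],[8,0],[28,19],[45,0]]
[[3,20],[7,19],[8,0],[28,19],[45,0]]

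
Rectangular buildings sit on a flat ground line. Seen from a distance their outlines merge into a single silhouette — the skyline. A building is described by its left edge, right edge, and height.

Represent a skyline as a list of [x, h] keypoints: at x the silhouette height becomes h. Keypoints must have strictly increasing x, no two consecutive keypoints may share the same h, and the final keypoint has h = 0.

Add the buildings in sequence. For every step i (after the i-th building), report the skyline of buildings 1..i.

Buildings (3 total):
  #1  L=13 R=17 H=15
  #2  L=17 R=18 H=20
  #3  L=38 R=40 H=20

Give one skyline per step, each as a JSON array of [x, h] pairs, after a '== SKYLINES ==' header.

== SKYLINES ==
[[13,15],[17,0]]
[[13,15],[17,20],[18,0]]
[[13,15],[17,20],[18,0],[38,20],[40,0]]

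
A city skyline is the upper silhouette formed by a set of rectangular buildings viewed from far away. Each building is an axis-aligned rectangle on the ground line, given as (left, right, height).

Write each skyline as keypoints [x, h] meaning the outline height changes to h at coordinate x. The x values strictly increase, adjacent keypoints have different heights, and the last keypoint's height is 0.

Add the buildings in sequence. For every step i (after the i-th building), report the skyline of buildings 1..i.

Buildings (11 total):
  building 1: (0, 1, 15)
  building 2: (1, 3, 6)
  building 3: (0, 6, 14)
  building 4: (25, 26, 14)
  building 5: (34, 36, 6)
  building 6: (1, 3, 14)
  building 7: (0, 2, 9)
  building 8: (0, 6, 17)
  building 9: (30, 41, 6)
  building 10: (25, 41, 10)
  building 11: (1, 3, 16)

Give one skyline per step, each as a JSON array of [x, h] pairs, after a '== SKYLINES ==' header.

== SKYLINES ==
[[0,15],[1,0]]
[[0,15],[1,6],[3,0]]
[[0,15],[1,14],[6,0]]
[[0,15],[1,14],[6,0],[25,14],[26,0]]
[[0,15],[1,14],[6,0],[25,14],[26,0],[34,6],[36,0]]
[[0,15],[1,14],[6,0],[25,14],[26,0],[34,6],[36,0]]
[[0,15],[1,14],[6,0],[25,14],[26,0],[34,6],[36,0]]
[[0,17],[6,0],[25,14],[26,0],[34,6],[36,0]]
[[0,17],[6,0],[25,14],[26,0],[30,6],[41,0]]
[[0,17],[6,0],[25,14],[26,10],[41,0]]
[[0,17],[6,0],[25,14],[26,10],[41,0]]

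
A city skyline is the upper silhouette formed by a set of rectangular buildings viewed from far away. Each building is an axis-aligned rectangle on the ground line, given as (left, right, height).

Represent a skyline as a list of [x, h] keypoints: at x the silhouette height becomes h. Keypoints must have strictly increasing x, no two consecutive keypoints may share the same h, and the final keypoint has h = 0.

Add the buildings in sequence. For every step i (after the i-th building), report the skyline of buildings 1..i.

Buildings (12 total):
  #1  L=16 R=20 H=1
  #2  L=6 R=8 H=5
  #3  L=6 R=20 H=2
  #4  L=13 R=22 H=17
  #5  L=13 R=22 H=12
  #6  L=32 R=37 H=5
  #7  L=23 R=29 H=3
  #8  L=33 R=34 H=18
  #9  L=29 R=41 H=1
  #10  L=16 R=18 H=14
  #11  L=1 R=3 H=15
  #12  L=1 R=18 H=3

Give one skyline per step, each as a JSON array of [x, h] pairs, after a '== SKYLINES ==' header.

== SKYLINES ==
[[16,1],[20,0]]
[[6,5],[8,0],[16,1],[20,0]]
[[6,5],[8,2],[20,0]]
[[6,5],[8,2],[13,17],[22,0]]
[[6,5],[8,2],[13,17],[22,0]]
[[6,5],[8,2],[13,17],[22,0],[32,5],[37,0]]
[[6,5],[8,2],[13,17],[22,0],[23,3],[29,0],[32,5],[37,0]]
[[6,5],[8,2],[13,17],[22,0],[23,3],[29,0],[32,5],[33,18],[34,5],[37,0]]
[[6,5],[8,2],[13,17],[22,0],[23,3],[29,1],[32,5],[33,18],[34,5],[37,1],[41,0]]
[[6,5],[8,2],[13,17],[22,0],[23,3],[29,1],[32,5],[33,18],[34,5],[37,1],[41,0]]
[[1,15],[3,0],[6,5],[8,2],[13,17],[22,0],[23,3],[29,1],[32,5],[33,18],[34,5],[37,1],[41,0]]
[[1,15],[3,3],[6,5],[8,3],[13,17],[22,0],[23,3],[29,1],[32,5],[33,18],[34,5],[37,1],[41,0]]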